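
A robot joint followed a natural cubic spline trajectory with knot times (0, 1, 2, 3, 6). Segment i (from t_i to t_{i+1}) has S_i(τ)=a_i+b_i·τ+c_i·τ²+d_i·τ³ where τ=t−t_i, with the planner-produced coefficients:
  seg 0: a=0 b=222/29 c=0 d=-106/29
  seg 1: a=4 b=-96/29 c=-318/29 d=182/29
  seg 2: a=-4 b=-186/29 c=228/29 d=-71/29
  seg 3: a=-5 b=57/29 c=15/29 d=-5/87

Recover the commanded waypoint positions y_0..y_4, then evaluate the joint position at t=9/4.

y_0=0 y_1=4 y_2=-4 y_3=-5 y_4=4
S(9/4) = -9559/1856

y_0 = S_0(0) = a_0 = 0
y_1 = S_1(0) = a_1 = 4
y_2 = S_2(0) = a_2 = -4
y_3 = S_3(0) = a_3 = -5
y_4 = S_3(3) = 4
t_q=9/4 is in segment 2 (τ=1/4); S_2(τ)=-9559/1856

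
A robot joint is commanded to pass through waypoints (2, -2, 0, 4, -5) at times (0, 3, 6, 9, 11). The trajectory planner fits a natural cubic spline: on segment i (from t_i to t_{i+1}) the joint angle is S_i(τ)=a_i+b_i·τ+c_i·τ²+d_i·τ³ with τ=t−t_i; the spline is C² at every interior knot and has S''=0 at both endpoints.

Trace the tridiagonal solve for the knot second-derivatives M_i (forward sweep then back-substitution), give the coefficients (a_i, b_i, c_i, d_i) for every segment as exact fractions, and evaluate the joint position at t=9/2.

  seg 0: a=2 b=-61/36 c=0 d=13/324
  seg 1: a=-2 b=-11/18 c=13/36 d=7/324
  seg 2: a=0 b=77/36 c=5/9 d=-89/324
  seg 3: a=4 b=-35/18 c=-23/12 d=23/72
S(9/2) = -65/32

Δ: Δ0=-4/3, Δ1=2/3, Δ2=4/3, Δ3=-9/2
row 1: diag=12, rhs=12; c'=1/4, d'=1
row 2: denom=12−3·1/4=45/4; d'=(4−3·1)/(45/4)=4/45
row 3: denom=10−3·4/15=46/5; d'=(-35−3·4/45)/(46/5)=-23/6
back: M3=-23/6
back: M2=4/45−4/15·-23/6=10/9
back: M1=1−1/4·10/9=13/18
M: M0=0, M1=13/18, M2=10/9, M3=-23/6, M4=0
seg 0: a=2, c=M0/2=0, d=(M1−M0)/(6·3)=13/324, b=Δ0−h0·(2M0+M1)/6=-61/36
seg 1: a=-2, c=M1/2=13/36, d=(M2−M1)/(6·3)=7/324, b=Δ1−h1·(2M1+M2)/6=-11/18
seg 2: a=0, c=M2/2=5/9, d=(M3−M2)/(6·3)=-89/324, b=Δ2−h2·(2M2+M3)/6=77/36
seg 3: a=4, c=M3/2=-23/12, d=(M4−M3)/(6·2)=23/72, b=Δ3−h3·(2M3+M4)/6=-35/18
t_q=9/2 → seg 1, τ=3/2; S=-2+-11/18·τ+13/36·τ²+7/324·τ³=-65/32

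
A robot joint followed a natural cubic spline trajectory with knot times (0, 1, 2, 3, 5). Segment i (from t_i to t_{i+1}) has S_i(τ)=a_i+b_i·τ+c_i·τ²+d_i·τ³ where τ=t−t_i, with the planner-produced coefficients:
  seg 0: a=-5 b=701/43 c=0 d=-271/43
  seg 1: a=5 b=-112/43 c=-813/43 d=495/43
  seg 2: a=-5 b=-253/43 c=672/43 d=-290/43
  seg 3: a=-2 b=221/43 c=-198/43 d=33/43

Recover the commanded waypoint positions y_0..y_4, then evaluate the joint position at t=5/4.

y_0 = S_0(0) = a_0 = -5
y_1 = S_1(0) = a_1 = 5
y_2 = S_2(0) = a_2 = -5
y_3 = S_3(0) = a_3 = -2
y_4 = S_3(2) = -4
t_q=5/4 is in segment 1 (τ=1/4); S_1(τ)=9211/2752

y_0=-5 y_1=5 y_2=-5 y_3=-2 y_4=-4
S(5/4) = 9211/2752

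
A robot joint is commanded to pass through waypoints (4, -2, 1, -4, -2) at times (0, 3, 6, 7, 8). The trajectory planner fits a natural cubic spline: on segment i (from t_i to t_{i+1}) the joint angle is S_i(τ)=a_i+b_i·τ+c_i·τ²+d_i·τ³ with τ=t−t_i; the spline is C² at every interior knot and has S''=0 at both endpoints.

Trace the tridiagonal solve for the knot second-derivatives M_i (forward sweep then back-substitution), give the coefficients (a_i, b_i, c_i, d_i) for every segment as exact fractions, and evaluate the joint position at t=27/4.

  seg 0: a=4 b=-205/56 c=0 d=31/168
  seg 1: a=-2 b=37/28 c=93/56 d=-33/56
  seg 2: a=1 b=-37/8 c=-51/14 d=183/56
  seg 3: a=-4 b=-59/28 c=345/56 d=-115/56
S(27/4) = -11251/3584

Δ: Δ0=-2, Δ1=1, Δ2=-5, Δ3=2
row 1: diag=12, rhs=18; c'=1/4, d'=3/2
row 2: denom=8−3·1/4=29/4; d'=(-36−3·3/2)/(29/4)=-162/29
row 3: denom=4−1·4/29=112/29; d'=(42−1·-162/29)/(112/29)=345/28
back: M3=345/28
back: M2=-162/29−4/29·345/28=-51/7
back: M1=3/2−1/4·-51/7=93/28
M: M0=0, M1=93/28, M2=-51/7, M3=345/28, M4=0
seg 0: a=4, c=M0/2=0, d=(M1−M0)/(6·3)=31/168, b=Δ0−h0·(2M0+M1)/6=-205/56
seg 1: a=-2, c=M1/2=93/56, d=(M2−M1)/(6·3)=-33/56, b=Δ1−h1·(2M1+M2)/6=37/28
seg 2: a=1, c=M2/2=-51/14, d=(M3−M2)/(6·1)=183/56, b=Δ2−h2·(2M2+M3)/6=-37/8
seg 3: a=-4, c=M3/2=345/56, d=(M4−M3)/(6·1)=-115/56, b=Δ3−h3·(2M3+M4)/6=-59/28
t_q=27/4 → seg 2, τ=3/4; S=1+-37/8·τ+-51/14·τ²+183/56·τ³=-11251/3584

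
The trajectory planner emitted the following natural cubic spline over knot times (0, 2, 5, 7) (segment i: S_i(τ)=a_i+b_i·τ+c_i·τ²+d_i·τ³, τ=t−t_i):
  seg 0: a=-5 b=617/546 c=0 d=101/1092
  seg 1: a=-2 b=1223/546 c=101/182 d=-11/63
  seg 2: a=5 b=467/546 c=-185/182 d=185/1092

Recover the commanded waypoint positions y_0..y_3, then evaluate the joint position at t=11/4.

y_0 = S_0(0) = a_0 = -5
y_1 = S_1(0) = a_1 = -2
y_2 = S_2(0) = a_2 = 5
y_3 = S_2(2) = 4
t_q=11/4 is in segment 1 (τ=3/4); S_1(τ)=-475/5824

y_0=-5 y_1=-2 y_2=5 y_3=4
S(11/4) = -475/5824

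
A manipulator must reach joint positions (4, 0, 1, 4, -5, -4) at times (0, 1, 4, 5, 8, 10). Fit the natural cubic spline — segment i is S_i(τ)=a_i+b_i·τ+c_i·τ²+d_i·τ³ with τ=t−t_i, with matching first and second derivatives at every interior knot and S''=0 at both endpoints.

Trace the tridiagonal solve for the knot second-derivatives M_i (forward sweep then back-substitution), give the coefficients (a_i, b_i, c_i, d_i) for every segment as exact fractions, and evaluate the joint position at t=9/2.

  seg 0: a=4 b=-33877/7650 c=0 d=3277/7650
  seg 1: a=0 b=-12023/3825 c=3277/2550 d=-2897/68850
  seg 2: a=1 b=26249/7650 c=3467/3825 d=-1137/850
  seg 3: a=4 b=277/225 c=-4753/1530 d=38927/68850
  seg 4: a=-5 b=-16391/7650 c=2527/1275 d=-2527/7650
S(9/2) = 169831/61200

Δ: Δ0=-4, Δ1=1/3, Δ2=3, Δ3=-3, Δ4=1/2
row 1: diag=8, rhs=26; c'=3/8, d'=13/4
row 2: denom=8−3·3/8=55/8; d'=(16−3·13/4)/(55/8)=10/11
row 3: denom=8−1·8/55=432/55; d'=(-36−1·10/11)/(432/55)=-1015/216
row 4: denom=10−3·55/144=425/48; d'=(21−3·-1015/216)/(425/48)=5054/1275
back: M4=5054/1275
back: M3=-1015/216−55/144·5054/1275=-4753/765
back: M2=10/11−8/55·-4753/765=6934/3825
back: M1=13/4−3/8·6934/3825=3277/1275
M: M0=0, M1=3277/1275, M2=6934/3825, M3=-4753/765, M4=5054/1275, M5=0
seg 0: a=4, c=M0/2=0, d=(M1−M0)/(6·1)=3277/7650, b=Δ0−h0·(2M0+M1)/6=-33877/7650
seg 1: a=0, c=M1/2=3277/2550, d=(M2−M1)/(6·3)=-2897/68850, b=Δ1−h1·(2M1+M2)/6=-12023/3825
seg 2: a=1, c=M2/2=3467/3825, d=(M3−M2)/(6·1)=-1137/850, b=Δ2−h2·(2M2+M3)/6=26249/7650
seg 3: a=4, c=M3/2=-4753/1530, d=(M4−M3)/(6·3)=38927/68850, b=Δ3−h3·(2M3+M4)/6=277/225
seg 4: a=-5, c=M4/2=2527/1275, d=(M5−M4)/(6·2)=-2527/7650, b=Δ4−h4·(2M4+M5)/6=-16391/7650
t_q=9/2 → seg 2, τ=1/2; S=1+26249/7650·τ+3467/3825·τ²+-1137/850·τ³=169831/61200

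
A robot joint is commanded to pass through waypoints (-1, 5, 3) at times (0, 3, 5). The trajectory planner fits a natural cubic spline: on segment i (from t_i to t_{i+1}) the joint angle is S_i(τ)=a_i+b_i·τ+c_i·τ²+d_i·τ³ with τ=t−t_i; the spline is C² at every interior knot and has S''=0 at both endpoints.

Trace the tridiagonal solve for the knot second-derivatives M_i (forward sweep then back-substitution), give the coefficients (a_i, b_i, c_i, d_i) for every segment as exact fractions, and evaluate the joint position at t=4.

  seg 0: a=-1 b=29/10 c=0 d=-1/10
  seg 1: a=5 b=1/5 c=-9/10 d=3/20
S(4) = 89/20

Δ: Δ0=2, Δ1=-1
row 1: diag=10, rhs=-18; c'=1/5, d'=-9/5
back: M1=-9/5
M: M0=0, M1=-9/5, M2=0
seg 0: a=-1, c=M0/2=0, d=(M1−M0)/(6·3)=-1/10, b=Δ0−h0·(2M0+M1)/6=29/10
seg 1: a=5, c=M1/2=-9/10, d=(M2−M1)/(6·2)=3/20, b=Δ1−h1·(2M1+M2)/6=1/5
t_q=4 → seg 1, τ=1; S=5+1/5·τ+-9/10·τ²+3/20·τ³=89/20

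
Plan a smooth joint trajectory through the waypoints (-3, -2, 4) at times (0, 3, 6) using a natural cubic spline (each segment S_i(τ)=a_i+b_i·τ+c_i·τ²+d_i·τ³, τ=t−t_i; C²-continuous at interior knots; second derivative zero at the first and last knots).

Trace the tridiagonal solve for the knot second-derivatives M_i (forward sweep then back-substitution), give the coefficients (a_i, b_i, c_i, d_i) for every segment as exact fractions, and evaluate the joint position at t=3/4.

Δ: Δ0=1/3, Δ1=2
row 1: diag=12, rhs=10; c'=1/4, d'=5/6
back: M1=5/6
M: M0=0, M1=5/6, M2=0
seg 0: a=-3, c=M0/2=0, d=(M1−M0)/(6·3)=5/108, b=Δ0−h0·(2M0+M1)/6=-1/12
seg 1: a=-2, c=M1/2=5/12, d=(M2−M1)/(6·3)=-5/108, b=Δ1−h1·(2M1+M2)/6=7/6
t_q=3/4 → seg 0, τ=3/4; S=-3+-1/12·τ+0·τ²+5/108·τ³=-779/256

  seg 0: a=-3 b=-1/12 c=0 d=5/108
  seg 1: a=-2 b=7/6 c=5/12 d=-5/108
S(3/4) = -779/256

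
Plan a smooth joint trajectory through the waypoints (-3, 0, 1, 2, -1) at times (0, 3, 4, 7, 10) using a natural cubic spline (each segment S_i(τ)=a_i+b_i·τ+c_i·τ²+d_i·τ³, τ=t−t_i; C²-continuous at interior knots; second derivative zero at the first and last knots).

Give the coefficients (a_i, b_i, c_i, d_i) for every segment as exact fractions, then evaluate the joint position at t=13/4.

Δ: Δ0=1, Δ1=1, Δ2=1/3, Δ3=-1
row 1: diag=8, rhs=0; c'=1/8, d'=0
row 2: denom=8−1·1/8=63/8; d'=(-4−1·0)/(63/8)=-32/63
row 3: denom=12−3·8/21=76/7; d'=(-8−3·-32/63)/(76/7)=-34/57
back: M3=-34/57
back: M2=-32/63−8/21·-34/57=-16/57
back: M1=0−1/8·-16/57=2/57
M: M0=0, M1=2/57, M2=-16/57, M3=-34/57, M4=0
seg 0: a=-3, c=M0/2=0, d=(M1−M0)/(6·3)=1/513, b=Δ0−h0·(2M0+M1)/6=56/57
seg 1: a=0, c=M1/2=1/57, d=(M2−M1)/(6·1)=-1/19, b=Δ1−h1·(2M1+M2)/6=59/57
seg 2: a=1, c=M2/2=-8/57, d=(M3−M2)/(6·3)=-1/57, b=Δ2−h2·(2M2+M3)/6=52/57
seg 3: a=2, c=M3/2=-17/57, d=(M4−M3)/(6·3)=17/513, b=Δ3−h3·(2M3+M4)/6=-23/57
t_q=13/4 → seg 1, τ=1/4; S=0+59/57·τ+1/57·τ²+-1/19·τ³=315/1216

  seg 0: a=-3 b=56/57 c=0 d=1/513
  seg 1: a=0 b=59/57 c=1/57 d=-1/19
  seg 2: a=1 b=52/57 c=-8/57 d=-1/57
  seg 3: a=2 b=-23/57 c=-17/57 d=17/513
S(13/4) = 315/1216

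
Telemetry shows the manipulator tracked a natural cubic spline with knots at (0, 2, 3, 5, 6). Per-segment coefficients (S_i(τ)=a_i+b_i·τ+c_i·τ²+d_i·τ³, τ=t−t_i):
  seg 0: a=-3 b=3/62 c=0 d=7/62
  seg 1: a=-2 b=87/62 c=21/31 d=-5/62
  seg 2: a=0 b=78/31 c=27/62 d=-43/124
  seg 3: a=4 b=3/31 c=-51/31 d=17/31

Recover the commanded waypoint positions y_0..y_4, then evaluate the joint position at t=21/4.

y_0=-3 y_1=-2 y_2=0 y_3=4 y_4=3
S(21/4) = 7797/1984

y_0 = S_0(0) = a_0 = -3
y_1 = S_1(0) = a_1 = -2
y_2 = S_2(0) = a_2 = 0
y_3 = S_3(0) = a_3 = 4
y_4 = S_3(1) = 3
t_q=21/4 is in segment 3 (τ=1/4); S_3(τ)=7797/1984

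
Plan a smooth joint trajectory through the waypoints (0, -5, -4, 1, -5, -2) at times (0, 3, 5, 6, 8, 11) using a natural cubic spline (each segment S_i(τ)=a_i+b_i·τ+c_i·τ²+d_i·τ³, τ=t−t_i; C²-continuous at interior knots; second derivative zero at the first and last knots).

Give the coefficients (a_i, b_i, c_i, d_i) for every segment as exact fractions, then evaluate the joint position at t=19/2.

  seg 0: a=0 b=-1713/1012 c=0 d=79/27324
  seg 1: a=-5 b=-817/506 c=79/3036 d=3131/6072
  seg 2: a=-4 b=3550/759 c=2368/759 d=-193/69
  seg 3: a=1 b=639/253 c=-4001/759 d=952/759
  seg 4: a=-5 b=-2663/759 c=1711/759 d=-1711/6831
S(19/2) = -12217/2024

Δ: Δ0=-5/3, Δ1=1/2, Δ2=5, Δ3=-3, Δ4=1
row 1: diag=10, rhs=13; c'=1/5, d'=13/10
row 2: denom=6−2·1/5=28/5; d'=(27−2·13/10)/(28/5)=61/14
row 3: denom=6−1·5/28=163/28; d'=(-48−1·61/14)/(163/28)=-1466/163
row 4: denom=10−2·56/163=1518/163; d'=(24−2·-1466/163)/(1518/163)=3422/759
back: M4=3422/759
back: M3=-1466/163−56/163·3422/759=-8002/759
back: M2=61/14−5/28·-8002/759=4736/759
back: M1=13/10−1/5·4736/759=79/1518
M: M0=0, M1=79/1518, M2=4736/759, M3=-8002/759, M4=3422/759, M5=0
seg 0: a=0, c=M0/2=0, d=(M1−M0)/(6·3)=79/27324, b=Δ0−h0·(2M0+M1)/6=-1713/1012
seg 1: a=-5, c=M1/2=79/3036, d=(M2−M1)/(6·2)=3131/6072, b=Δ1−h1·(2M1+M2)/6=-817/506
seg 2: a=-4, c=M2/2=2368/759, d=(M3−M2)/(6·1)=-193/69, b=Δ2−h2·(2M2+M3)/6=3550/759
seg 3: a=1, c=M3/2=-4001/759, d=(M4−M3)/(6·2)=952/759, b=Δ3−h3·(2M3+M4)/6=639/253
seg 4: a=-5, c=M4/2=1711/759, d=(M5−M4)/(6·3)=-1711/6831, b=Δ4−h4·(2M4+M5)/6=-2663/759
t_q=19/2 → seg 4, τ=3/2; S=-5+-2663/759·τ+1711/759·τ²+-1711/6831·τ³=-12217/2024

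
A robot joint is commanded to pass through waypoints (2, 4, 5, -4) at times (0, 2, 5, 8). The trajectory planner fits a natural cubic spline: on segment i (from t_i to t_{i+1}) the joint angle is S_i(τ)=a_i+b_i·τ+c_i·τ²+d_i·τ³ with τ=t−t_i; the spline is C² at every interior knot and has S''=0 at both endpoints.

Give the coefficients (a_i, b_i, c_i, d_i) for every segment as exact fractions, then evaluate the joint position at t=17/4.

Δ: Δ0=1, Δ1=1/3, Δ2=-3
row 1: diag=10, rhs=-4; c'=3/10, d'=-2/5
row 2: denom=12−3·3/10=111/10; d'=(-20−3·-2/5)/(111/10)=-188/111
back: M2=-188/111
back: M1=-2/5−3/10·-188/111=4/37
M: M0=0, M1=4/37, M2=-188/111, M3=0
seg 0: a=2, c=M0/2=0, d=(M1−M0)/(6·2)=1/111, b=Δ0−h0·(2M0+M1)/6=107/111
seg 1: a=4, c=M1/2=2/37, d=(M2−M1)/(6·3)=-100/999, b=Δ1−h1·(2M1+M2)/6=119/111
seg 2: a=5, c=M2/2=-94/111, d=(M3−M2)/(6·3)=94/999, b=Δ2−h2·(2M2+M3)/6=-145/111
t_q=17/4 → seg 1, τ=9/4; S=4+119/111·τ+2/37·τ²+-100/999·τ³=3283/592

  seg 0: a=2 b=107/111 c=0 d=1/111
  seg 1: a=4 b=119/111 c=2/37 d=-100/999
  seg 2: a=5 b=-145/111 c=-94/111 d=94/999
S(17/4) = 3283/592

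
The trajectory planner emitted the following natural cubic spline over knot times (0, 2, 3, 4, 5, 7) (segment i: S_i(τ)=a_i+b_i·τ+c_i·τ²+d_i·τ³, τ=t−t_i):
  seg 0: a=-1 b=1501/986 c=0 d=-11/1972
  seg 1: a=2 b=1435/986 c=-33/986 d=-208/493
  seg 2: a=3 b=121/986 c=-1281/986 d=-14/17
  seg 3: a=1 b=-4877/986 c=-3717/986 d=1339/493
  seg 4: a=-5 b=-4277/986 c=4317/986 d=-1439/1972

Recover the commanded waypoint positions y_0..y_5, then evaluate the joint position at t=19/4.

y_0 = S_0(0) = a_0 = -1
y_1 = S_1(0) = a_1 = 2
y_2 = S_2(0) = a_2 = 3
y_3 = S_3(0) = a_3 = 1
y_4 = S_4(0) = a_4 = -5
y_5 = S_4(2) = -2
t_q=19/4 is in segment 3 (τ=3/4); S_3(τ)=-116249/31552

y_0=-1 y_1=2 y_2=3 y_3=1 y_4=-5 y_5=-2
S(19/4) = -116249/31552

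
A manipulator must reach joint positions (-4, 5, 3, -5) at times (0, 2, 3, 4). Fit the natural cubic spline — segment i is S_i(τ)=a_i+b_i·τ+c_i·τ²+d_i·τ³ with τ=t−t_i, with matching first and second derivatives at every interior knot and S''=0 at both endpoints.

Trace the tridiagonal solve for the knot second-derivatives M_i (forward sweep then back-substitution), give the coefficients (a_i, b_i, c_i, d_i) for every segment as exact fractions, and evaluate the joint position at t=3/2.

  seg 0: a=-4 b=287/46 c=0 d=-10/23
  seg 1: a=5 b=47/46 c=-60/23 d=-19/46
  seg 2: a=3 b=-125/23 c=-177/46 d=59/46
S(3/2) = 179/46

Δ: Δ0=9/2, Δ1=-2, Δ2=-8
row 1: diag=6, rhs=-39; c'=1/6, d'=-13/2
row 2: denom=4−1·1/6=23/6; d'=(-36−1·-13/2)/(23/6)=-177/23
back: M2=-177/23
back: M1=-13/2−1/6·-177/23=-120/23
M: M0=0, M1=-120/23, M2=-177/23, M3=0
seg 0: a=-4, c=M0/2=0, d=(M1−M0)/(6·2)=-10/23, b=Δ0−h0·(2M0+M1)/6=287/46
seg 1: a=5, c=M1/2=-60/23, d=(M2−M1)/(6·1)=-19/46, b=Δ1−h1·(2M1+M2)/6=47/46
seg 2: a=3, c=M2/2=-177/46, d=(M3−M2)/(6·1)=59/46, b=Δ2−h2·(2M2+M3)/6=-125/23
t_q=3/2 → seg 0, τ=3/2; S=-4+287/46·τ+0·τ²+-10/23·τ³=179/46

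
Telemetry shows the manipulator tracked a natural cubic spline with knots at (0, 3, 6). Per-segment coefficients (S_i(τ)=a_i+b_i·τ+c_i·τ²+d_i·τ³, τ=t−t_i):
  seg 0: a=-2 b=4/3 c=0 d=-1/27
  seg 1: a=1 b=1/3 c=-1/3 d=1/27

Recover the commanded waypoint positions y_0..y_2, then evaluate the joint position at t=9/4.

y_0 = S_0(0) = a_0 = -2
y_1 = S_1(0) = a_1 = 1
y_2 = S_1(3) = 0
t_q=9/4 is in segment 0 (τ=9/4); S_0(τ)=37/64

y_0=-2 y_1=1 y_2=0
S(9/4) = 37/64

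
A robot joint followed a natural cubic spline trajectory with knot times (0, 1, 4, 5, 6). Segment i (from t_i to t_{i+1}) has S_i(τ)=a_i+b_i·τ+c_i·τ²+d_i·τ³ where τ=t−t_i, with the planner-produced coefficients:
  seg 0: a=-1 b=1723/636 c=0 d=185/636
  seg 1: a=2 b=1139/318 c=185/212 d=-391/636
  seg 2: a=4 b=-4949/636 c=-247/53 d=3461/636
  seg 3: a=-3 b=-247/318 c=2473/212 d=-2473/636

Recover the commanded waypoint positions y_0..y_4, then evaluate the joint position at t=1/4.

y_0 = S_0(0) = a_0 = -1
y_1 = S_1(0) = a_1 = 2
y_2 = S_2(0) = a_2 = 4
y_3 = S_3(0) = a_3 = -3
y_4 = S_3(1) = 4
t_q=1/4 is in segment 0 (τ=1/4); S_0(τ)=-4317/13568

y_0=-1 y_1=2 y_2=4 y_3=-3 y_4=4
S(1/4) = -4317/13568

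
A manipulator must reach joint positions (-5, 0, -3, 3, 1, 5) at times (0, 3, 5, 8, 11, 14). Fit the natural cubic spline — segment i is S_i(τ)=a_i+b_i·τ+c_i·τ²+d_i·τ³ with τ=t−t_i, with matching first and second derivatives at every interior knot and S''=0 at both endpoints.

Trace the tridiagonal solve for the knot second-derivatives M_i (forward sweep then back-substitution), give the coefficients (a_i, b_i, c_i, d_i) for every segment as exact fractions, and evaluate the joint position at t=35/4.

Δ: Δ0=5/3, Δ1=-3/2, Δ2=2, Δ3=-2/3, Δ4=4/3
row 1: diag=10, rhs=-19; c'=1/5, d'=-19/10
row 2: denom=10−2·1/5=48/5; d'=(21−2·-19/10)/(48/5)=31/12
row 3: denom=12−3·5/16=177/16; d'=(-16−3·31/12)/(177/16)=-380/177
row 4: denom=12−3·16/59=660/59; d'=(12−3·-380/177)/(660/59)=272/165
back: M4=272/165
back: M3=-380/177−16/59·272/165=-428/165
back: M2=31/12−5/16·-428/165=112/33
back: M1=-19/10−1/5·112/33=-851/330
M: M0=0, M1=-851/330, M2=112/33, M3=-428/165, M4=272/165, M5=0
seg 0: a=-5, c=M0/2=0, d=(M1−M0)/(6·3)=-851/5940, b=Δ0−h0·(2M0+M1)/6=1951/660
seg 1: a=0, c=M1/2=-851/660, d=(M2−M1)/(6·2)=219/440, b=Δ1−h1·(2M1+M2)/6=-301/330
seg 2: a=-3, c=M2/2=56/33, d=(M3−M2)/(6·3)=-494/1485, b=Δ2−h2·(2M2+M3)/6=-16/165
seg 3: a=3, c=M3/2=-214/165, d=(M4−M3)/(6·3)=70/297, b=Δ3−h3·(2M3+M4)/6=182/165
seg 4: a=1, c=M4/2=136/165, d=(M5−M4)/(6·3)=-136/1485, b=Δ4−h4·(2M4+M5)/6=-52/165
t_q=35/4 → seg 3, τ=3/4; S=3+182/165·τ+-214/165·τ²+70/297·τ³=5627/1760

  seg 0: a=-5 b=1951/660 c=0 d=-851/5940
  seg 1: a=0 b=-301/330 c=-851/660 d=219/440
  seg 2: a=-3 b=-16/165 c=56/33 d=-494/1485
  seg 3: a=3 b=182/165 c=-214/165 d=70/297
  seg 4: a=1 b=-52/165 c=136/165 d=-136/1485
S(35/4) = 5627/1760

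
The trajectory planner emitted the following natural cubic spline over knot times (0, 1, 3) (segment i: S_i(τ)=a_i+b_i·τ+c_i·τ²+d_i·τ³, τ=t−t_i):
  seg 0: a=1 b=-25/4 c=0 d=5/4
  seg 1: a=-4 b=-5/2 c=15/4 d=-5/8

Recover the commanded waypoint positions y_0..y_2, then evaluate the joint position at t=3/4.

y_0 = S_0(0) = a_0 = 1
y_1 = S_1(0) = a_1 = -4
y_2 = S_1(2) = 1
t_q=3/4 is in segment 0 (τ=3/4); S_0(τ)=-809/256

y_0=1 y_1=-4 y_2=1
S(3/4) = -809/256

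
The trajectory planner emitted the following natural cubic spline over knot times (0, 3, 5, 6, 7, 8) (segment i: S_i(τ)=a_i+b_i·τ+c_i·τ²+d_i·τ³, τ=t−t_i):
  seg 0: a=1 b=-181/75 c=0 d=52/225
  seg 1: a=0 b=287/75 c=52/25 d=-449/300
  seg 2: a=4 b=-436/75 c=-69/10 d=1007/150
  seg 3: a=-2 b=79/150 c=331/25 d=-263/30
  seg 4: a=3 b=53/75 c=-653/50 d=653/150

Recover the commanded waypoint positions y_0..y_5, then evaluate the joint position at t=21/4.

y_0 = S_0(0) = a_0 = 1
y_1 = S_1(0) = a_1 = 0
y_2 = S_2(0) = a_2 = 4
y_3 = S_3(0) = a_3 = -2
y_4 = S_4(0) = a_4 = 3
y_5 = S_4(1) = -5
t_q=21/4 is in segment 2 (τ=1/4); S_2(τ)=1421/640

y_0=1 y_1=0 y_2=4 y_3=-2 y_4=3 y_5=-5
S(21/4) = 1421/640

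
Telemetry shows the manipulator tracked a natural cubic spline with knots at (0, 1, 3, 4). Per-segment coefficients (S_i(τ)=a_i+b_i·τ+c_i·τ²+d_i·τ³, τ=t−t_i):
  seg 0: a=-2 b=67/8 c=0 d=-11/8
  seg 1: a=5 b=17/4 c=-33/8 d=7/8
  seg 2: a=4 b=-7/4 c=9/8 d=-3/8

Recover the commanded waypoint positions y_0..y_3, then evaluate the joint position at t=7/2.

y_0 = S_0(0) = a_0 = -2
y_1 = S_1(0) = a_1 = 5
y_2 = S_2(0) = a_2 = 4
y_3 = S_2(1) = 3
t_q=7/2 is in segment 2 (τ=1/2); S_2(τ)=215/64

y_0=-2 y_1=5 y_2=4 y_3=3
S(7/2) = 215/64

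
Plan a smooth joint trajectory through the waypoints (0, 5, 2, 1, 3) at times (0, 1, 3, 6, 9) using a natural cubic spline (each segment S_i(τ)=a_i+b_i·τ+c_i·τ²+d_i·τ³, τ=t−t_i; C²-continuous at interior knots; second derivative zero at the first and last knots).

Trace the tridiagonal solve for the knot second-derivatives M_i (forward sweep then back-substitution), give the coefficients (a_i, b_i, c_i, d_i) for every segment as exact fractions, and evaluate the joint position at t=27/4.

Δ: Δ0=5, Δ1=-3/2, Δ2=-1/3, Δ3=2/3
row 1: diag=6, rhs=-39; c'=1/3, d'=-13/2
row 2: denom=10−2·1/3=28/3; d'=(7−2·-13/2)/(28/3)=15/7
row 3: denom=12−3·9/28=309/28; d'=(6−3·15/7)/(309/28)=-4/103
back: M3=-4/103
back: M2=15/7−9/28·-4/103=222/103
back: M1=-13/2−1/3·222/103=-1487/206
M: M0=0, M1=-1487/206, M2=222/103, M3=-4/103, M4=0
seg 0: a=0, c=M0/2=0, d=(M1−M0)/(6·1)=-1487/1236, b=Δ0−h0·(2M0+M1)/6=7667/1236
seg 1: a=5, c=M1/2=-1487/412, d=(M2−M1)/(6·2)=1931/2472, b=Δ1−h1·(2M1+M2)/6=1603/618
seg 2: a=2, c=M2/2=111/103, d=(M3−M2)/(6·3)=-113/927, b=Δ2−h2·(2M2+M3)/6=-763/309
seg 3: a=1, c=M3/2=-2/103, d=(M4−M3)/(6·3)=2/927, b=Δ3−h3·(2M3+M4)/6=218/309
t_q=27/4 → seg 3, τ=3/4; S=1+218/309·τ+-2/103·τ²+2/927·τ³=5007/3296

  seg 0: a=0 b=7667/1236 c=0 d=-1487/1236
  seg 1: a=5 b=1603/618 c=-1487/412 d=1931/2472
  seg 2: a=2 b=-763/309 c=111/103 d=-113/927
  seg 3: a=1 b=218/309 c=-2/103 d=2/927
S(27/4) = 5007/3296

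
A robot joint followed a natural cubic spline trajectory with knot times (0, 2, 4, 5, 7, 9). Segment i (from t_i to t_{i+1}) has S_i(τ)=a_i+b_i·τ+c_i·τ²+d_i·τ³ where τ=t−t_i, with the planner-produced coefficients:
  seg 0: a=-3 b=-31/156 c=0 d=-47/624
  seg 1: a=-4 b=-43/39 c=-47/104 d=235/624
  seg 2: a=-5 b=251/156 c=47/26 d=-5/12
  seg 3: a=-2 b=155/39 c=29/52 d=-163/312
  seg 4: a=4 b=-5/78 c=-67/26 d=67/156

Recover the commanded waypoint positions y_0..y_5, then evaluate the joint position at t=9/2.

y_0=-3 y_1=-4 y_2=-5 y_3=-2 y_4=4 y_5=-3
S(9/2) = -1579/416

y_0 = S_0(0) = a_0 = -3
y_1 = S_1(0) = a_1 = -4
y_2 = S_2(0) = a_2 = -5
y_3 = S_3(0) = a_3 = -2
y_4 = S_4(0) = a_4 = 4
y_5 = S_4(2) = -3
t_q=9/2 is in segment 2 (τ=1/2); S_2(τ)=-1579/416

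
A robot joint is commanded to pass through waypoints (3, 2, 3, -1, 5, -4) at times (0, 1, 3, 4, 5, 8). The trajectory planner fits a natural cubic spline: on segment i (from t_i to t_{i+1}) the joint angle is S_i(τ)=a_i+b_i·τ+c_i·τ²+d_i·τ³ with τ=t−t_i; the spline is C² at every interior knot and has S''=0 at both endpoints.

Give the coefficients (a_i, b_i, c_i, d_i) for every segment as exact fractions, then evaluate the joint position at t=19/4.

  seg 0: a=3 b=-417/236 c=0 d=181/236
  seg 1: a=2 b=63/118 c=543/236 d=-547/472
  seg 2: a=3 b=-246/59 c=-549/118 d=569/118
  seg 3: a=-1 b=117/118 c=579/59 d=-567/118
  seg 4: a=5 b=366/59 c=-543/118 d=181/354
S(19/4) = 24443/7552

Δ: Δ0=-1, Δ1=1/2, Δ2=-4, Δ3=6, Δ4=-3
row 1: diag=6, rhs=9; c'=1/3, d'=3/2
row 2: denom=6−2·1/3=16/3; d'=(-27−2·3/2)/(16/3)=-45/8
row 3: denom=4−1·3/16=61/16; d'=(60−1·-45/8)/(61/16)=1050/61
row 4: denom=8−1·16/61=472/61; d'=(-54−1·1050/61)/(472/61)=-543/59
back: M4=-543/59
back: M3=1050/61−16/61·-543/59=1158/59
back: M2=-45/8−3/16·1158/59=-549/59
back: M1=3/2−1/3·-549/59=543/118
M: M0=0, M1=543/118, M2=-549/59, M3=1158/59, M4=-543/59, M5=0
seg 0: a=3, c=M0/2=0, d=(M1−M0)/(6·1)=181/236, b=Δ0−h0·(2M0+M1)/6=-417/236
seg 1: a=2, c=M1/2=543/236, d=(M2−M1)/(6·2)=-547/472, b=Δ1−h1·(2M1+M2)/6=63/118
seg 2: a=3, c=M2/2=-549/118, d=(M3−M2)/(6·1)=569/118, b=Δ2−h2·(2M2+M3)/6=-246/59
seg 3: a=-1, c=M3/2=579/59, d=(M4−M3)/(6·1)=-567/118, b=Δ3−h3·(2M3+M4)/6=117/118
seg 4: a=5, c=M4/2=-543/118, d=(M5−M4)/(6·3)=181/354, b=Δ4−h4·(2M4+M5)/6=366/59
t_q=19/4 → seg 3, τ=3/4; S=-1+117/118·τ+579/59·τ²+-567/118·τ³=24443/7552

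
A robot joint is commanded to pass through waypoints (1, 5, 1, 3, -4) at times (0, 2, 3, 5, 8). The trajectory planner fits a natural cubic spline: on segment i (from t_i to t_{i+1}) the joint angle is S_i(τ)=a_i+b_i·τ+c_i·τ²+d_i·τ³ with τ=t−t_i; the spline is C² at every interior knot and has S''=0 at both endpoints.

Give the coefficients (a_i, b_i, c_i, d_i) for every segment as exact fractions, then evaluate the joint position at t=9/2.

Δ: Δ0=2, Δ1=-4, Δ2=1, Δ3=-7/3
row 1: diag=6, rhs=-36; c'=1/6, d'=-6
row 2: denom=6−1·1/6=35/6; d'=(30−1·-6)/(35/6)=216/35
row 3: denom=10−2·12/35=326/35; d'=(-20−2·216/35)/(326/35)=-566/163
back: M3=-566/163
back: M2=216/35−12/35·-566/163=1200/163
back: M1=-6−1/6·1200/163=-1178/163
M: M0=0, M1=-1178/163, M2=1200/163, M3=-566/163, M4=0
seg 0: a=1, c=M0/2=0, d=(M1−M0)/(6·2)=-589/978, b=Δ0−h0·(2M0+M1)/6=2156/489
seg 1: a=5, c=M1/2=-589/163, d=(M2−M1)/(6·1)=1189/489, b=Δ1−h1·(2M1+M2)/6=-1378/489
seg 2: a=1, c=M2/2=600/163, d=(M3−M2)/(6·2)=-883/978, b=Δ2−h2·(2M2+M3)/6=-1345/489
seg 3: a=3, c=M3/2=-283/163, d=(M4−M3)/(6·3)=283/1467, b=Δ3−h3·(2M3+M4)/6=557/489
t_q=9/2 → seg 2, τ=3/2; S=1+-1345/489·τ+600/163·τ²+-883/978·τ³=5501/2608

  seg 0: a=1 b=2156/489 c=0 d=-589/978
  seg 1: a=5 b=-1378/489 c=-589/163 d=1189/489
  seg 2: a=1 b=-1345/489 c=600/163 d=-883/978
  seg 3: a=3 b=557/489 c=-283/163 d=283/1467
S(9/2) = 5501/2608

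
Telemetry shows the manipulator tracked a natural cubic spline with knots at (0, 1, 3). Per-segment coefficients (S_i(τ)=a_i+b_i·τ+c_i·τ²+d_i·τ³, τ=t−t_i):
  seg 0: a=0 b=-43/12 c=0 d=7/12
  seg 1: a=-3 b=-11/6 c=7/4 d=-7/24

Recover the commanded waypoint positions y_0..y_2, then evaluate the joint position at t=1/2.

y_0=0 y_1=-3 y_2=-2
S(1/2) = -55/32

y_0 = S_0(0) = a_0 = 0
y_1 = S_1(0) = a_1 = -3
y_2 = S_1(2) = -2
t_q=1/2 is in segment 0 (τ=1/2); S_0(τ)=-55/32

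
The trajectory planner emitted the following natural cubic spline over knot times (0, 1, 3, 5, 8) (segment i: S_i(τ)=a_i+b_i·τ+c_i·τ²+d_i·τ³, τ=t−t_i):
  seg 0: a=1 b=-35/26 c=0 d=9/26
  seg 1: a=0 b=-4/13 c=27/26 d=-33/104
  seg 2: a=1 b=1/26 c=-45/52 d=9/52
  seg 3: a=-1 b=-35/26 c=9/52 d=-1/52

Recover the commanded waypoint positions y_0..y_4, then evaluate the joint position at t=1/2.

y_0 = S_0(0) = a_0 = 1
y_1 = S_1(0) = a_1 = 0
y_2 = S_2(0) = a_2 = 1
y_3 = S_3(0) = a_3 = -1
y_4 = S_3(3) = -4
t_q=1/2 is in segment 0 (τ=1/2); S_0(τ)=77/208

y_0=1 y_1=0 y_2=1 y_3=-1 y_4=-4
S(1/2) = 77/208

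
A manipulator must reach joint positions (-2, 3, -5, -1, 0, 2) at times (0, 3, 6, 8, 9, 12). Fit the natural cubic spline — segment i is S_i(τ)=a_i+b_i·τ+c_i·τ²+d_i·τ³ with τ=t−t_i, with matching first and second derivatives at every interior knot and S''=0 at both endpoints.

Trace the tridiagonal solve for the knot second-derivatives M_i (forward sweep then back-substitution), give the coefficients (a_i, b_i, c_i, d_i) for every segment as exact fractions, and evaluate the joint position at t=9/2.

  seg 0: a=-2 b=5287/1611 c=0 d=-2602/14499
  seg 1: a=3 b=-2519/1611 c=-2602/1611 d=6029/14499
  seg 2: a=-5 b=-44/1611 c=3427/1611 d=-299/537
  seg 3: a=-1 b=2900/1611 c=-1955/1611 d=74/179
  seg 4: a=0 b=988/1611 c=43/1611 d=-43/14499
S(9/2) = -2257/1432

Δ: Δ0=5/3, Δ1=-8/3, Δ2=2, Δ3=1, Δ4=2/3
row 1: diag=12, rhs=-26; c'=1/4, d'=-13/6
row 2: denom=10−3·1/4=37/4; d'=(28−3·-13/6)/(37/4)=138/37
row 3: denom=6−2·8/37=206/37; d'=(-6−2·138/37)/(206/37)=-249/103
row 4: denom=8−1·37/206=1611/206; d'=(-2−1·-249/103)/(1611/206)=86/1611
back: M4=86/1611
back: M3=-249/103−37/206·86/1611=-3910/1611
back: M2=138/37−8/37·-3910/1611=6854/1611
back: M1=-13/6−1/4·6854/1611=-5204/1611
M: M0=0, M1=-5204/1611, M2=6854/1611, M3=-3910/1611, M4=86/1611, M5=0
seg 0: a=-2, c=M0/2=0, d=(M1−M0)/(6·3)=-2602/14499, b=Δ0−h0·(2M0+M1)/6=5287/1611
seg 1: a=3, c=M1/2=-2602/1611, d=(M2−M1)/(6·3)=6029/14499, b=Δ1−h1·(2M1+M2)/6=-2519/1611
seg 2: a=-5, c=M2/2=3427/1611, d=(M3−M2)/(6·2)=-299/537, b=Δ2−h2·(2M2+M3)/6=-44/1611
seg 3: a=-1, c=M3/2=-1955/1611, d=(M4−M3)/(6·1)=74/179, b=Δ3−h3·(2M3+M4)/6=2900/1611
seg 4: a=0, c=M4/2=43/1611, d=(M5−M4)/(6·3)=-43/14499, b=Δ4−h4·(2M4+M5)/6=988/1611
t_q=9/2 → seg 1, τ=3/2; S=3+-2519/1611·τ+-2602/1611·τ²+6029/14499·τ³=-2257/1432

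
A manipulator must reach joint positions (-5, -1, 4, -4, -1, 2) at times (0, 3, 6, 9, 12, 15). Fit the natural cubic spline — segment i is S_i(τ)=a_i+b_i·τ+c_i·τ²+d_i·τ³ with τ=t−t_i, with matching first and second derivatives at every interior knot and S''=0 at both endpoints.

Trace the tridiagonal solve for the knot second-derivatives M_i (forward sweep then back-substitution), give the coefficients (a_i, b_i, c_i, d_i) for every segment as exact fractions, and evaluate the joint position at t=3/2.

Δ: Δ0=4/3, Δ1=5/3, Δ2=-8/3, Δ3=1, Δ4=1
row 1: diag=12, rhs=2; c'=1/4, d'=1/6
row 2: denom=12−3·1/4=45/4; d'=(-26−3·1/6)/(45/4)=-106/45
row 3: denom=12−3·4/15=56/5; d'=(22−3·-106/45)/(56/5)=109/42
row 4: denom=12−3·15/56=627/56; d'=(0−3·109/42)/(627/56)=-436/627
back: M4=-436/627
back: M3=109/42−15/56·-436/627=1744/627
back: M2=-106/45−4/15·1744/627=-1942/627
back: M1=1/6−1/4·-1942/627=590/627
M: M0=0, M1=590/627, M2=-1942/627, M3=1744/627, M4=-436/627, M5=0
seg 0: a=-5, c=M0/2=0, d=(M1−M0)/(6·3)=295/5643, b=Δ0−h0·(2M0+M1)/6=541/627
seg 1: a=-1, c=M1/2=295/627, d=(M2−M1)/(6·3)=-422/1881, b=Δ1−h1·(2M1+M2)/6=1426/627
seg 2: a=4, c=M2/2=-971/627, d=(M3−M2)/(6·3)=97/297, b=Δ2−h2·(2M2+M3)/6=-602/627
seg 3: a=-4, c=M3/2=872/627, d=(M4−M3)/(6·3)=-1090/5643, b=Δ3−h3·(2M3+M4)/6=-899/627
seg 4: a=-1, c=M4/2=-218/627, d=(M5−M4)/(6·3)=218/5643, b=Δ4−h4·(2M4+M5)/6=1063/627
t_q=3/2 → seg 0, τ=3/2; S=-5+541/627·τ+0·τ²+295/5643·τ³=-5901/1672

  seg 0: a=-5 b=541/627 c=0 d=295/5643
  seg 1: a=-1 b=1426/627 c=295/627 d=-422/1881
  seg 2: a=4 b=-602/627 c=-971/627 d=97/297
  seg 3: a=-4 b=-899/627 c=872/627 d=-1090/5643
  seg 4: a=-1 b=1063/627 c=-218/627 d=218/5643
S(3/2) = -5901/1672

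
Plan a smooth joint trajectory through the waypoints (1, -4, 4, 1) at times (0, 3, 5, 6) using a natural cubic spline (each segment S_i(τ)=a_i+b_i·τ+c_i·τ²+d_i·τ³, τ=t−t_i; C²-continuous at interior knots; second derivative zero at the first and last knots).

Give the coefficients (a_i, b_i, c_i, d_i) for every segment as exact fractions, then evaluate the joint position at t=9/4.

  seg 0: a=1 b=-89/21 c=0 d=2/7
  seg 1: a=-4 b=73/21 c=18/7 d=-97/84
  seg 2: a=4 b=-2/21 c=-61/14 d=61/42
S(9/4) = -169/32

Δ: Δ0=-5/3, Δ1=4, Δ2=-3
row 1: diag=10, rhs=34; c'=1/5, d'=17/5
row 2: denom=6−2·1/5=28/5; d'=(-42−2·17/5)/(28/5)=-61/7
back: M2=-61/7
back: M1=17/5−1/5·-61/7=36/7
M: M0=0, M1=36/7, M2=-61/7, M3=0
seg 0: a=1, c=M0/2=0, d=(M1−M0)/(6·3)=2/7, b=Δ0−h0·(2M0+M1)/6=-89/21
seg 1: a=-4, c=M1/2=18/7, d=(M2−M1)/(6·2)=-97/84, b=Δ1−h1·(2M1+M2)/6=73/21
seg 2: a=4, c=M2/2=-61/14, d=(M3−M2)/(6·1)=61/42, b=Δ2−h2·(2M2+M3)/6=-2/21
t_q=9/4 → seg 0, τ=9/4; S=1+-89/21·τ+0·τ²+2/7·τ³=-169/32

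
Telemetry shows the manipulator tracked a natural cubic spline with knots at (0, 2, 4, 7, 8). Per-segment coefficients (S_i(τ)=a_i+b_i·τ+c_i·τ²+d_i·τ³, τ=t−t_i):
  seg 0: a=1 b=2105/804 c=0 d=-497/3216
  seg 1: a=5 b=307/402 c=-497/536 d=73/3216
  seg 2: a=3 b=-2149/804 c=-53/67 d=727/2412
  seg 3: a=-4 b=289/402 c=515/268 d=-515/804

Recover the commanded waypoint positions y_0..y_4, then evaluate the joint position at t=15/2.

y_0 = S_0(0) = a_0 = 1
y_1 = S_1(0) = a_1 = 5
y_2 = S_2(0) = a_2 = 3
y_3 = S_3(0) = a_3 = -4
y_4 = S_3(1) = -2
t_q=15/2 is in segment 3 (τ=1/2); S_3(τ)=-6947/2144

y_0=1 y_1=5 y_2=3 y_3=-4 y_4=-2
S(15/2) = -6947/2144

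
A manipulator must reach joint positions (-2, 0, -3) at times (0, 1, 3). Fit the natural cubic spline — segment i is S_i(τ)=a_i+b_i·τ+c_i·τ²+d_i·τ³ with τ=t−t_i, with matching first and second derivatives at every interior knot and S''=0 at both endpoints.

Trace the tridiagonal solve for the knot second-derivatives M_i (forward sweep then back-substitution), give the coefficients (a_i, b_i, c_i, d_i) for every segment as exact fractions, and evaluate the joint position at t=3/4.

Δ: Δ0=2, Δ1=-3/2
row 1: diag=6, rhs=-21; c'=1/3, d'=-7/2
back: M1=-7/2
M: M0=0, M1=-7/2, M2=0
seg 0: a=-2, c=M0/2=0, d=(M1−M0)/(6·1)=-7/12, b=Δ0−h0·(2M0+M1)/6=31/12
seg 1: a=0, c=M1/2=-7/4, d=(M2−M1)/(6·2)=7/24, b=Δ1−h1·(2M1+M2)/6=5/6
t_q=3/4 → seg 0, τ=3/4; S=-2+31/12·τ+0·τ²+-7/12·τ³=-79/256

  seg 0: a=-2 b=31/12 c=0 d=-7/12
  seg 1: a=0 b=5/6 c=-7/4 d=7/24
S(3/4) = -79/256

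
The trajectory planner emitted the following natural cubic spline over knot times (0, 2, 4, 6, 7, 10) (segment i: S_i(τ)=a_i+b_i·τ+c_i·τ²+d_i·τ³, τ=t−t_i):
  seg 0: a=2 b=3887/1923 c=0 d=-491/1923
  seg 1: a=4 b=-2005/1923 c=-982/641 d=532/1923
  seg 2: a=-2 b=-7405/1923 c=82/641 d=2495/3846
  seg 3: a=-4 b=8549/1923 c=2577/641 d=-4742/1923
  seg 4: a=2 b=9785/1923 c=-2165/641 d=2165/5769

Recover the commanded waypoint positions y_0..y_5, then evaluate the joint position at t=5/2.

y_0 = S_0(0) = a_0 = 2
y_1 = S_1(0) = a_1 = 4
y_2 = S_2(0) = a_2 = -2
y_3 = S_3(0) = a_3 = -4
y_4 = S_4(0) = a_4 = 2
y_5 = S_4(3) = -3
t_q=5/2 is in segment 1 (τ=1/2); S_1(τ)=4013/1282

y_0=2 y_1=4 y_2=-2 y_3=-4 y_4=2 y_5=-3
S(5/2) = 4013/1282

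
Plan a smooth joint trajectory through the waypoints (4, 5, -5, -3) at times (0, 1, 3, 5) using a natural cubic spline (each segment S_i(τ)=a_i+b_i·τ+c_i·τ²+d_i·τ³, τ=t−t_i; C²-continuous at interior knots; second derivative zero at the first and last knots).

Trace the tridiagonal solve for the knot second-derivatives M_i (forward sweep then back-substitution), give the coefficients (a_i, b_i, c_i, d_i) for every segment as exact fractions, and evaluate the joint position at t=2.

  seg 0: a=4 b=26/11 c=0 d=-15/11
  seg 1: a=5 b=-19/11 c=-45/11 d=27/22
  seg 2: a=-5 b=-37/11 c=36/11 d=-6/11
S(2) = 9/22

Δ: Δ0=1, Δ1=-5, Δ2=1
row 1: diag=6, rhs=-36; c'=1/3, d'=-6
row 2: denom=8−2·1/3=22/3; d'=(36−2·-6)/(22/3)=72/11
back: M2=72/11
back: M1=-6−1/3·72/11=-90/11
M: M0=0, M1=-90/11, M2=72/11, M3=0
seg 0: a=4, c=M0/2=0, d=(M1−M0)/(6·1)=-15/11, b=Δ0−h0·(2M0+M1)/6=26/11
seg 1: a=5, c=M1/2=-45/11, d=(M2−M1)/(6·2)=27/22, b=Δ1−h1·(2M1+M2)/6=-19/11
seg 2: a=-5, c=M2/2=36/11, d=(M3−M2)/(6·2)=-6/11, b=Δ2−h2·(2M2+M3)/6=-37/11
t_q=2 → seg 1, τ=1; S=5+-19/11·τ+-45/11·τ²+27/22·τ³=9/22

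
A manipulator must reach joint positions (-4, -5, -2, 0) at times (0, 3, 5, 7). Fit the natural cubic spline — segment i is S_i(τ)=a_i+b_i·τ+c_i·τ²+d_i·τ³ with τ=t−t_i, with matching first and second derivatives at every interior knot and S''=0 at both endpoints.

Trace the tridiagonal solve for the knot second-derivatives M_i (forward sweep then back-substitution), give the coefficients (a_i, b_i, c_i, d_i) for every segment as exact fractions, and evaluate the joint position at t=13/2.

  seg 0: a=-4 b=-217/228 c=0 d=47/684
  seg 1: a=-5 b=103/114 c=47/76 d=-73/456
  seg 2: a=-2 b=83/57 c=-13/38 d=13/228
S(13/2) = -239/608

Δ: Δ0=-1/3, Δ1=3/2, Δ2=1
row 1: diag=10, rhs=11; c'=1/5, d'=11/10
row 2: denom=8−2·1/5=38/5; d'=(-3−2·11/10)/(38/5)=-13/19
back: M2=-13/19
back: M1=11/10−1/5·-13/19=47/38
M: M0=0, M1=47/38, M2=-13/19, M3=0
seg 0: a=-4, c=M0/2=0, d=(M1−M0)/(6·3)=47/684, b=Δ0−h0·(2M0+M1)/6=-217/228
seg 1: a=-5, c=M1/2=47/76, d=(M2−M1)/(6·2)=-73/456, b=Δ1−h1·(2M1+M2)/6=103/114
seg 2: a=-2, c=M2/2=-13/38, d=(M3−M2)/(6·2)=13/228, b=Δ2−h2·(2M2+M3)/6=83/57
t_q=13/2 → seg 2, τ=3/2; S=-2+83/57·τ+-13/38·τ²+13/228·τ³=-239/608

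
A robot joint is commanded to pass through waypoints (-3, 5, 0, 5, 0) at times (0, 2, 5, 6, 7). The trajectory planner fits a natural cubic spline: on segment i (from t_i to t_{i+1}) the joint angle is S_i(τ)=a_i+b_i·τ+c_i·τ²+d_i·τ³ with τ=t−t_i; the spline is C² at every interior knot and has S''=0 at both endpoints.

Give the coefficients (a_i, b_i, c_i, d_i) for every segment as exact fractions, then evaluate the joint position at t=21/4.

  seg 0: a=-3 b=2501/411 c=0 d=-857/1644
  seg 1: a=5 b=-70/411 c=-857/274 d=2161/2466
  seg 2: a=0 b=3883/822 c=652/137 d=-3685/822
  seg 3: a=5 b=326/411 c=-2381/274 d=2381/822
S(21/4) = 24697/17536

Δ: Δ0=4, Δ1=-5/3, Δ2=5, Δ3=-5
row 1: diag=10, rhs=-34; c'=3/10, d'=-17/5
row 2: denom=8−3·3/10=71/10; d'=(40−3·-17/5)/(71/10)=502/71
row 3: denom=4−1·10/71=274/71; d'=(-60−1·502/71)/(274/71)=-2381/137
back: M3=-2381/137
back: M2=502/71−10/71·-2381/137=1304/137
back: M1=-17/5−3/10·1304/137=-857/137
M: M0=0, M1=-857/137, M2=1304/137, M3=-2381/137, M4=0
seg 0: a=-3, c=M0/2=0, d=(M1−M0)/(6·2)=-857/1644, b=Δ0−h0·(2M0+M1)/6=2501/411
seg 1: a=5, c=M1/2=-857/274, d=(M2−M1)/(6·3)=2161/2466, b=Δ1−h1·(2M1+M2)/6=-70/411
seg 2: a=0, c=M2/2=652/137, d=(M3−M2)/(6·1)=-3685/822, b=Δ2−h2·(2M2+M3)/6=3883/822
seg 3: a=5, c=M3/2=-2381/274, d=(M4−M3)/(6·1)=2381/822, b=Δ3−h3·(2M3+M4)/6=326/411
t_q=21/4 → seg 2, τ=1/4; S=0+3883/822·τ+652/137·τ²+-3685/822·τ³=24697/17536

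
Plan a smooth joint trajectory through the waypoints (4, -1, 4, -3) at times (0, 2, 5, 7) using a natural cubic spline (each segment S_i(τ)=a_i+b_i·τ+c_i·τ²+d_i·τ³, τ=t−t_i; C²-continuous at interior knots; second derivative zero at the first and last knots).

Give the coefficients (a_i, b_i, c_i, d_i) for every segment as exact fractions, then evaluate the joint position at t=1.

  seg 0: a=4 b=-293/78 c=0 d=49/156
  seg 1: a=-1 b=1/78 c=49/26 d=-4/9
  seg 2: a=4 b=-53/78 c=-55/26 d=55/156
S(1) = 29/52

Δ: Δ0=-5/2, Δ1=5/3, Δ2=-7/2
row 1: diag=10, rhs=25; c'=3/10, d'=5/2
row 2: denom=10−3·3/10=91/10; d'=(-31−3·5/2)/(91/10)=-55/13
back: M2=-55/13
back: M1=5/2−3/10·-55/13=49/13
M: M0=0, M1=49/13, M2=-55/13, M3=0
seg 0: a=4, c=M0/2=0, d=(M1−M0)/(6·2)=49/156, b=Δ0−h0·(2M0+M1)/6=-293/78
seg 1: a=-1, c=M1/2=49/26, d=(M2−M1)/(6·3)=-4/9, b=Δ1−h1·(2M1+M2)/6=1/78
seg 2: a=4, c=M2/2=-55/26, d=(M3−M2)/(6·2)=55/156, b=Δ2−h2·(2M2+M3)/6=-53/78
t_q=1 → seg 0, τ=1; S=4+-293/78·τ+0·τ²+49/156·τ³=29/52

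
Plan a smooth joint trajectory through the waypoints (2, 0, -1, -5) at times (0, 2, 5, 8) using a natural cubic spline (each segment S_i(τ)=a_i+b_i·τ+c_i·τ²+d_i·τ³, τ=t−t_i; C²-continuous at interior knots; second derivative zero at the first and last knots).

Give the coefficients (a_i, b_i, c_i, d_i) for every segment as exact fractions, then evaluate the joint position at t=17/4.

Δ: Δ0=-1, Δ1=-1/3, Δ2=-4/3
row 1: diag=10, rhs=4; c'=3/10, d'=2/5
row 2: denom=12−3·3/10=111/10; d'=(-6−3·2/5)/(111/10)=-24/37
back: M2=-24/37
back: M1=2/5−3/10·-24/37=22/37
M: M0=0, M1=22/37, M2=-24/37, M3=0
seg 0: a=2, c=M0/2=0, d=(M1−M0)/(6·2)=11/222, b=Δ0−h0·(2M0+M1)/6=-133/111
seg 1: a=0, c=M1/2=11/37, d=(M2−M1)/(6·3)=-23/333, b=Δ1−h1·(2M1+M2)/6=-67/111
seg 2: a=-1, c=M2/2=-12/37, d=(M3−M2)/(6·3)=4/111, b=Δ2−h2·(2M2+M3)/6=-76/111
t_q=17/4 → seg 1, τ=9/4; S=0+-67/111·τ+11/37·τ²+-23/333·τ³=-1515/2368

  seg 0: a=2 b=-133/111 c=0 d=11/222
  seg 1: a=0 b=-67/111 c=11/37 d=-23/333
  seg 2: a=-1 b=-76/111 c=-12/37 d=4/111
S(17/4) = -1515/2368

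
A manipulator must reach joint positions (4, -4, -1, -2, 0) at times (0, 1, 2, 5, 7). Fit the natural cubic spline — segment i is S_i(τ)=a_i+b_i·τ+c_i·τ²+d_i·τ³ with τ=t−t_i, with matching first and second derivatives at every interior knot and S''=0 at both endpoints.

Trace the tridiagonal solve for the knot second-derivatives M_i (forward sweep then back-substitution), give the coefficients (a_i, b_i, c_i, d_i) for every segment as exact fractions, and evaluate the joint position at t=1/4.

  seg 0: a=4 b=-9031/822 c=0 d=2455/822
  seg 1: a=-4 b=-833/411 c=2455/274 d=-3233/822
  seg 2: a=-1 b=3365/822 c=-389/137 d=1121/2466
  seg 3: a=-2 b=-275/411 c=343/274 d=-343/1644
S(1/4) = 22797/17536

Δ: Δ0=-8, Δ1=3, Δ2=-1/3, Δ3=1
row 1: diag=4, rhs=66; c'=1/4, d'=33/2
row 2: denom=8−1·1/4=31/4; d'=(-20−1·33/2)/(31/4)=-146/31
row 3: denom=10−3·12/31=274/31; d'=(8−3·-146/31)/(274/31)=343/137
back: M3=343/137
back: M2=-146/31−12/31·343/137=-778/137
back: M1=33/2−1/4·-778/137=2455/137
M: M0=0, M1=2455/137, M2=-778/137, M3=343/137, M4=0
seg 0: a=4, c=M0/2=0, d=(M1−M0)/(6·1)=2455/822, b=Δ0−h0·(2M0+M1)/6=-9031/822
seg 1: a=-4, c=M1/2=2455/274, d=(M2−M1)/(6·1)=-3233/822, b=Δ1−h1·(2M1+M2)/6=-833/411
seg 2: a=-1, c=M2/2=-389/137, d=(M3−M2)/(6·3)=1121/2466, b=Δ2−h2·(2M2+M3)/6=3365/822
seg 3: a=-2, c=M3/2=343/274, d=(M4−M3)/(6·2)=-343/1644, b=Δ3−h3·(2M3+M4)/6=-275/411
t_q=1/4 → seg 0, τ=1/4; S=4+-9031/822·τ+0·τ²+2455/822·τ³=22797/17536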